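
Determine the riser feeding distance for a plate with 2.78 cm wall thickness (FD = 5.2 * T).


Formula: FD = 5.2 * T  (riser feeding-distance rule)
FD = 5.2 * 2.78 cm = 14.4560 cm

Final answer: 14.4560 cm


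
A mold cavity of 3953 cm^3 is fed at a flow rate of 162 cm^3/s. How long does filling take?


Formula: t_fill = V_mold / Q_flow
t = 3953 cm^3 / 162 cm^3/s = 24.4012 s


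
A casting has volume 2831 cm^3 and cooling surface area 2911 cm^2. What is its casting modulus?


Formula: Casting Modulus M = V / A
M = 2831 cm^3 / 2911 cm^2 = 0.9725 cm

Final answer: 0.9725 cm


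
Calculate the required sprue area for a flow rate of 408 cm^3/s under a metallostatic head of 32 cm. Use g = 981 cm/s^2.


Formula: v = sqrt(2*g*h), A = Q/v
Velocity: v = sqrt(2 * 981 * 32) = sqrt(62784) = 250.5674 cm/s
Sprue area: A = Q / v = 408 / 250.5674 = 1.6283 cm^2


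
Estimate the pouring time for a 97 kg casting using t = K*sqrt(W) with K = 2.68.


Formula: t = K * sqrt(W)
sqrt(W) = sqrt(97) = 9.84886
t = 2.68 * 9.84886 = 26.3949 s

Answer: 26.3949 s


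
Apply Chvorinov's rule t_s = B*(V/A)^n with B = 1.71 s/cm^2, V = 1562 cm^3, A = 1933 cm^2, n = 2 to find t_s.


Formula: t_s = B * (V/A)^n  (Chvorinov's rule, n=2)
Modulus M = V/A = 1562/1933 = 0.808070 cm
M^2 = 0.808070^2 = 0.652977 cm^2
t_s = 1.71 * 0.652977 = 1.1166 s

1.1166 s


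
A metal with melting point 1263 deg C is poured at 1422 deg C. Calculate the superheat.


Formula: Superheat = T_pour - T_melt
Superheat = 1422 - 1263 = 159 deg C

Final answer: 159 deg C


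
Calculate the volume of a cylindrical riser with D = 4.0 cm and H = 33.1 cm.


Formula: V = pi * (D/2)^2 * H  (cylinder volume)
Radius = D/2 = 4.0/2 = 2.0 cm
V = pi * 2.0^2 * 33.1 = 415.9469 cm^3

Final answer: 415.9469 cm^3


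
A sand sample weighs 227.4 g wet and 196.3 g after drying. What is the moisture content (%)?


Formula: MC = (W_wet - W_dry) / W_wet * 100
Water mass = 227.4 - 196.3 = 31.1 g
MC = 31.1 / 227.4 * 100 = 13.6763%

Answer: 13.6763%


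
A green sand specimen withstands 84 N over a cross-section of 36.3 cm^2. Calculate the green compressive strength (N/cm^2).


Formula: Compressive Strength = Force / Area
Strength = 84 N / 36.3 cm^2 = 2.3140 N/cm^2

Final answer: 2.3140 N/cm^2


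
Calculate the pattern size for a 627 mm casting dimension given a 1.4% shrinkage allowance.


Formula: L_pattern = L_casting * (1 + shrinkage_rate/100)
Shrinkage factor = 1 + 1.4/100 = 1.014
L_pattern = 627 mm * 1.014 = 635.7780 mm


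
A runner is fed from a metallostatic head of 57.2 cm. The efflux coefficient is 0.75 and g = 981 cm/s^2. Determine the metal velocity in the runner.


Formula: v = Cd * sqrt(2 * g * h)  (Torricelli with discharge coefficient)
2*g*h = 2 * 981 * 57.2 = 112226.4 cm^2/s^2
sqrt(112226.4) = 335.00209 cm/s
v = 0.75 * 335.00209 = 251.2516 cm/s

Answer: 251.2516 cm/s


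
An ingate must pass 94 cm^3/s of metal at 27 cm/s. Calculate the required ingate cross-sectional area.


Formula: A_ingate = Q / v  (continuity equation)
A = 94 cm^3/s / 27 cm/s = 3.4815 cm^2

3.4815 cm^2


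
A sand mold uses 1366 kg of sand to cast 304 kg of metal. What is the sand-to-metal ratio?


Formula: Sand-to-Metal Ratio = W_sand / W_metal
Ratio = 1366 kg / 304 kg = 4.4934

Final answer: 4.4934


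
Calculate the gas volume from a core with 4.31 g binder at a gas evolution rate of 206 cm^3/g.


Formula: V_gas = W_binder * gas_evolution_rate
V = 4.31 g * 206 cm^3/g = 887.8600 cm^3

887.8600 cm^3


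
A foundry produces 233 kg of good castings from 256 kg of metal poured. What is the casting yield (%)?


Formula: Casting Yield = (W_good / W_total) * 100
Yield = (233 kg / 256 kg) * 100 = 91.0156%

Answer: 91.0156%


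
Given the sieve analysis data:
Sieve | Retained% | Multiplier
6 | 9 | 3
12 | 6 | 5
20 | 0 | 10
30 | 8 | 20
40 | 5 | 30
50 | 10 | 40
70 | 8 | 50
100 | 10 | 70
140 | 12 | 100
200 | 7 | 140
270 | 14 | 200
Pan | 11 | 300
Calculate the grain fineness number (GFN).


Formula: GFN = sum(pct * multiplier) / sum(pct)
sum(pct * multiplier) = 10147
sum(pct) = 100
GFN = 10147 / 100 = 101.47

Answer: 101.47


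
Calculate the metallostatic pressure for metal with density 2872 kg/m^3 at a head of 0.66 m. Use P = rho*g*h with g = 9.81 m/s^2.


Formula: P = rho * g * h
rho * g = 2872 * 9.81 = 28174.32 N/m^3
P = 28174.32 * 0.66 = 18595.0512 Pa


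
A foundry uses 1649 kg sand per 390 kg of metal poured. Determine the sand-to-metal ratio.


Formula: Sand-to-Metal Ratio = W_sand / W_metal
Ratio = 1649 kg / 390 kg = 4.2282

Answer: 4.2282


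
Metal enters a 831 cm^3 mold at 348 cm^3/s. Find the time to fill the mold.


Formula: t_fill = V_mold / Q_flow
t = 831 cm^3 / 348 cm^3/s = 2.3879 s

Final answer: 2.3879 s


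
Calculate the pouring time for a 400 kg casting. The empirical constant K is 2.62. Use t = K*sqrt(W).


Formula: t = K * sqrt(W)
sqrt(W) = sqrt(400) = 20.00000
t = 2.62 * 20.00000 = 52.4000 s

Answer: 52.4000 s


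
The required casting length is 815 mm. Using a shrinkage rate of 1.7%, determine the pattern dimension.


Formula: L_pattern = L_casting * (1 + shrinkage_rate/100)
Shrinkage factor = 1 + 1.7/100 = 1.017
L_pattern = 815 mm * 1.017 = 828.8550 mm

828.8550 mm


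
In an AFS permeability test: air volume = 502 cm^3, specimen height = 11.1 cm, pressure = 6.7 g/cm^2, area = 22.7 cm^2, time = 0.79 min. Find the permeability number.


Formula: Permeability Number P = (V * H) / (p * A * t)
Numerator: V * H = 502 * 11.1 = 5572.2
Denominator: p * A * t = 6.7 * 22.7 * 0.79 = 120.1511
P = 5572.2 / 120.1511 = 46.3766


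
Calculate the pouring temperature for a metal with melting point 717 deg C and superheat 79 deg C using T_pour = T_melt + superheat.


Formula: T_pour = T_melt + Superheat
T_pour = 717 + 79 = 796 deg C

Answer: 796 deg C


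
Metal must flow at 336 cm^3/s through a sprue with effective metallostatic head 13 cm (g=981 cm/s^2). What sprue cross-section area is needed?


Formula: v = sqrt(2*g*h), A = Q/v
Velocity: v = sqrt(2 * 981 * 13) = sqrt(25506) = 159.7060 cm/s
Sprue area: A = Q / v = 336 / 159.7060 = 2.1039 cm^2

2.1039 cm^2


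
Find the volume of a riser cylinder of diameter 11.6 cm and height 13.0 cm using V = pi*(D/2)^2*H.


Formula: V = pi * (D/2)^2 * H  (cylinder volume)
Radius = D/2 = 11.6/2 = 5.8 cm
V = pi * 5.8^2 * 13.0 = 1373.8813 cm^3

Answer: 1373.8813 cm^3


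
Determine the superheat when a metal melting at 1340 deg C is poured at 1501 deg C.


Formula: Superheat = T_pour - T_melt
Superheat = 1501 - 1340 = 161 deg C

161 deg C


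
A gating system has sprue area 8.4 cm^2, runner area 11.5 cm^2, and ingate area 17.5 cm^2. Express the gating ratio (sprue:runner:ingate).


Sprue:Runner:Ingate = 1 : 11.5/8.4 : 17.5/8.4 = 1:1.37:2.08

Answer: 1:1.37:2.08


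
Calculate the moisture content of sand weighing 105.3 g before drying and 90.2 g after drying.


Formula: MC = (W_wet - W_dry) / W_wet * 100
Water mass = 105.3 - 90.2 = 15.1 g
MC = 15.1 / 105.3 * 100 = 14.3400%

Final answer: 14.3400%


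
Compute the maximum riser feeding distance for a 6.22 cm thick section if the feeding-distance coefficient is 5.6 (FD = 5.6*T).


Formula: FD = 5.6 * T  (riser feeding-distance rule)
FD = 5.6 * 6.22 cm = 34.8320 cm


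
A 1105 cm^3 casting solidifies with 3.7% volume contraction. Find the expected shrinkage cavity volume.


Formula: V_shrink = V_casting * shrinkage_pct / 100
V_shrink = 1105 cm^3 * 3.7 / 100 = 40.8850 cm^3


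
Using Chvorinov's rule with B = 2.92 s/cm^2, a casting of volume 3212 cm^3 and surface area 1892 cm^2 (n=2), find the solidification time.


Formula: t_s = B * (V/A)^n  (Chvorinov's rule, n=2)
Modulus M = V/A = 3212/1892 = 1.697674 cm
M^2 = 1.697674^2 = 2.882097 cm^2
t_s = 2.92 * 2.882097 = 8.4157 s

8.4157 s


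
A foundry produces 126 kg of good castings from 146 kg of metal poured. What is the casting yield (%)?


Formula: Casting Yield = (W_good / W_total) * 100
Yield = (126 kg / 146 kg) * 100 = 86.3014%

86.3014%


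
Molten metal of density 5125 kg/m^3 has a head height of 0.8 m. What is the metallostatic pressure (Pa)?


Formula: P = rho * g * h
rho * g = 5125 * 9.81 = 50276.25 N/m^3
P = 50276.25 * 0.8 = 40221.0000 Pa

Answer: 40221.0000 Pa


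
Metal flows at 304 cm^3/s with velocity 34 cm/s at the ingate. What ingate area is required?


Formula: A_ingate = Q / v  (continuity equation)
A = 304 cm^3/s / 34 cm/s = 8.9412 cm^2

Answer: 8.9412 cm^2


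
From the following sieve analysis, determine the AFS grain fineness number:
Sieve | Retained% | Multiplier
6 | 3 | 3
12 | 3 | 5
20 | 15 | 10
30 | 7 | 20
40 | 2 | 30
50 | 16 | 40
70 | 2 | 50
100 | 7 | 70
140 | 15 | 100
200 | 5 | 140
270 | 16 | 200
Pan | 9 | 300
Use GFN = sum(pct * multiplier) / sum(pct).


Formula: GFN = sum(pct * multiplier) / sum(pct)
sum(pct * multiplier) = 9704
sum(pct) = 100
GFN = 9704 / 100 = 97.04

97.04


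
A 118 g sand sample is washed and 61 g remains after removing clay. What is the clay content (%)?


Formula: Clay% = (W_total - W_washed) / W_total * 100
Clay mass = 118 - 61 = 57 g
Clay% = 57 / 118 * 100 = 48.3051%

48.3051%


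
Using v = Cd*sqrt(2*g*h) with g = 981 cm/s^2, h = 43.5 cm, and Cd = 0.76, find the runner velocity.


Formula: v = Cd * sqrt(2 * g * h)  (Torricelli with discharge coefficient)
2*g*h = 2 * 981 * 43.5 = 85347.0 cm^2/s^2
sqrt(85347.0) = 292.14209 cm/s
v = 0.76 * 292.14209 = 222.0280 cm/s

222.0280 cm/s


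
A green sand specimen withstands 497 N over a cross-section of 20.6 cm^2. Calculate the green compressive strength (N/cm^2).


Formula: Compressive Strength = Force / Area
Strength = 497 N / 20.6 cm^2 = 24.1262 N/cm^2


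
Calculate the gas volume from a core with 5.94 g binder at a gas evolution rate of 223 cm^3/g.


Formula: V_gas = W_binder * gas_evolution_rate
V = 5.94 g * 223 cm^3/g = 1324.6200 cm^3


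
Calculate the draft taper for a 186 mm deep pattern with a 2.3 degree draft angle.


Formula: taper = depth * tan(draft_angle)
tan(2.3 deg) = 0.0401641
taper = 186 mm * 0.0401641 = 7.4705 mm

Answer: 7.4705 mm


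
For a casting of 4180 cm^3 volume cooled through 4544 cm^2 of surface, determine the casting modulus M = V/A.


Formula: Casting Modulus M = V / A
M = 4180 cm^3 / 4544 cm^2 = 0.9199 cm

0.9199 cm


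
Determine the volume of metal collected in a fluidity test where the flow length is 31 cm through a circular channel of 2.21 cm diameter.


Formula: V = pi * (d/2)^2 * L  (cylinder volume)
Radius = 2.21/2 = 1.105 cm
V = pi * 1.105^2 * 31 = 118.9149 cm^3

Answer: 118.9149 cm^3


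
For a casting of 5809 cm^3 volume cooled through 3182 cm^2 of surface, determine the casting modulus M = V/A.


Formula: Casting Modulus M = V / A
M = 5809 cm^3 / 3182 cm^2 = 1.8256 cm

Answer: 1.8256 cm


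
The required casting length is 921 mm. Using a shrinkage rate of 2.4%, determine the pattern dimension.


Formula: L_pattern = L_casting * (1 + shrinkage_rate/100)
Shrinkage factor = 1 + 2.4/100 = 1.024
L_pattern = 921 mm * 1.024 = 943.1040 mm


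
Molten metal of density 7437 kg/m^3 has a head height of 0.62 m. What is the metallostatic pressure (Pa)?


Formula: P = rho * g * h
rho * g = 7437 * 9.81 = 72956.97 N/m^3
P = 72956.97 * 0.62 = 45233.3214 Pa

Answer: 45233.3214 Pa


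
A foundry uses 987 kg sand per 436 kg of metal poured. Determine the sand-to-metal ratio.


Formula: Sand-to-Metal Ratio = W_sand / W_metal
Ratio = 987 kg / 436 kg = 2.2638

Answer: 2.2638


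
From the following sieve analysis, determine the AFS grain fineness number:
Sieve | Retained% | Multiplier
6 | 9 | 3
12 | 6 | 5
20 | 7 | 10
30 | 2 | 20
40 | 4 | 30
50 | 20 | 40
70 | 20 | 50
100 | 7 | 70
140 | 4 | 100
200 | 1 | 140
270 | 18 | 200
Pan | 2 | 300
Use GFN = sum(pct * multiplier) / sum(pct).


Formula: GFN = sum(pct * multiplier) / sum(pct)
sum(pct * multiplier) = 7317
sum(pct) = 100
GFN = 7317 / 100 = 73.17


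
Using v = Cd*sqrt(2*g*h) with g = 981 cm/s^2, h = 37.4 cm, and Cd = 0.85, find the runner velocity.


Formula: v = Cd * sqrt(2 * g * h)  (Torricelli with discharge coefficient)
2*g*h = 2 * 981 * 37.4 = 73378.8 cm^2/s^2
sqrt(73378.8) = 270.88522 cm/s
v = 0.85 * 270.88522 = 230.2524 cm/s


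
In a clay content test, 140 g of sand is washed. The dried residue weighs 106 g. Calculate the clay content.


Formula: Clay% = (W_total - W_washed) / W_total * 100
Clay mass = 140 - 106 = 34 g
Clay% = 34 / 140 * 100 = 24.2857%

24.2857%


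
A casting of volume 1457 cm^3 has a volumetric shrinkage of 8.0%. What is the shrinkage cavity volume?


Formula: V_shrink = V_casting * shrinkage_pct / 100
V_shrink = 1457 cm^3 * 8.0 / 100 = 116.5600 cm^3

Final answer: 116.5600 cm^3


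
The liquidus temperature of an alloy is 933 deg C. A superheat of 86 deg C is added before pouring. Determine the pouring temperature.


Formula: T_pour = T_melt + Superheat
T_pour = 933 + 86 = 1019 deg C

Final answer: 1019 deg C


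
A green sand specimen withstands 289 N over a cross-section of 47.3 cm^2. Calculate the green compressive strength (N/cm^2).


Formula: Compressive Strength = Force / Area
Strength = 289 N / 47.3 cm^2 = 6.1099 N/cm^2

Final answer: 6.1099 N/cm^2


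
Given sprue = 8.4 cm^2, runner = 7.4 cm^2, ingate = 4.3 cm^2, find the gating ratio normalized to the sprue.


Sprue:Runner:Ingate = 1 : 7.4/8.4 : 4.3/8.4 = 1:0.88:0.51

Answer: 1:0.88:0.51


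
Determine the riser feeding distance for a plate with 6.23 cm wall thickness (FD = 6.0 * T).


Formula: FD = 6.0 * T  (riser feeding-distance rule)
FD = 6.0 * 6.23 cm = 37.3800 cm

Final answer: 37.3800 cm


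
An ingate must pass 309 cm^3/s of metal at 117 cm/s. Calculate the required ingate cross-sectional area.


Formula: A_ingate = Q / v  (continuity equation)
A = 309 cm^3/s / 117 cm/s = 2.6410 cm^2

2.6410 cm^2


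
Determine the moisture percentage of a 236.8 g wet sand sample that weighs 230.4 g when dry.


Formula: MC = (W_wet - W_dry) / W_wet * 100
Water mass = 236.8 - 230.4 = 6.4 g
MC = 6.4 / 236.8 * 100 = 2.7027%


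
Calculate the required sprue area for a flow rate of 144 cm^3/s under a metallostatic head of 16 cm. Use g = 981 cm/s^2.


Formula: v = sqrt(2*g*h), A = Q/v
Velocity: v = sqrt(2 * 981 * 16) = sqrt(31392) = 177.1779 cm/s
Sprue area: A = Q / v = 144 / 177.1779 = 0.8127 cm^2

0.8127 cm^2


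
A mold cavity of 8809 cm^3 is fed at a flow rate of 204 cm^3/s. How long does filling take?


Formula: t_fill = V_mold / Q_flow
t = 8809 cm^3 / 204 cm^3/s = 43.1814 s

43.1814 s


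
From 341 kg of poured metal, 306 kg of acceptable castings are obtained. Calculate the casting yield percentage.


Formula: Casting Yield = (W_good / W_total) * 100
Yield = (306 kg / 341 kg) * 100 = 89.7361%

Final answer: 89.7361%


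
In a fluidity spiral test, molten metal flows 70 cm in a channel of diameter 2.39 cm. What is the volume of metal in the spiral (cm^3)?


Formula: V = pi * (d/2)^2 * L  (cylinder volume)
Radius = 2.39/2 = 1.195 cm
V = pi * 1.195^2 * 70 = 314.0391 cm^3


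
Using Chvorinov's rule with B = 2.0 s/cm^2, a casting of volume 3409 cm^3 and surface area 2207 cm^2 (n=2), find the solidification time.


Formula: t_s = B * (V/A)^n  (Chvorinov's rule, n=2)
Modulus M = V/A = 3409/2207 = 1.544631 cm
M^2 = 1.544631^2 = 2.385885 cm^2
t_s = 2.0 * 2.385885 = 4.7718 s

4.7718 s


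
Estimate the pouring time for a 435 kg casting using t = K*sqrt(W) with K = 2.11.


Formula: t = K * sqrt(W)
sqrt(W) = sqrt(435) = 20.85665
t = 2.11 * 20.85665 = 44.0075 s

44.0075 s


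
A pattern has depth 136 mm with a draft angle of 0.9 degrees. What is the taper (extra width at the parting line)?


Formula: taper = depth * tan(draft_angle)
tan(0.9 deg) = 0.0157093
taper = 136 mm * 0.0157093 = 2.1365 mm

2.1365 mm


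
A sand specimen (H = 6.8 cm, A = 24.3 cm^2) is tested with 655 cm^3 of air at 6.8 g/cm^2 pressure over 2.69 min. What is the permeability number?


Formula: Permeability Number P = (V * H) / (p * A * t)
Numerator: V * H = 655 * 6.8 = 4454.0
Denominator: p * A * t = 6.8 * 24.3 * 2.69 = 444.4956
P = 4454.0 / 444.4956 = 10.0203

Final answer: 10.0203


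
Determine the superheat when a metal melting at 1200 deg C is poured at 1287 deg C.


Formula: Superheat = T_pour - T_melt
Superheat = 1287 - 1200 = 87 deg C

87 deg C


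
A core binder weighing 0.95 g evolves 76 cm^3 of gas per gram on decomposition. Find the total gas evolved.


Formula: V_gas = W_binder * gas_evolution_rate
V = 0.95 g * 76 cm^3/g = 72.2000 cm^3


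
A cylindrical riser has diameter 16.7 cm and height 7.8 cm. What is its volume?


Formula: V = pi * (D/2)^2 * H  (cylinder volume)
Radius = D/2 = 16.7/2 = 8.35 cm
V = pi * 8.35^2 * 7.8 = 1708.5096 cm^3

1708.5096 cm^3


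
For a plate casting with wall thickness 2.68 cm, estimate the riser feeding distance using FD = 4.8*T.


Formula: FD = 4.8 * T  (riser feeding-distance rule)
FD = 4.8 * 2.68 cm = 12.8640 cm

Final answer: 12.8640 cm


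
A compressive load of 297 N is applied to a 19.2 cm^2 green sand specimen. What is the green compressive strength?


Formula: Compressive Strength = Force / Area
Strength = 297 N / 19.2 cm^2 = 15.4688 N/cm^2

Final answer: 15.4688 N/cm^2


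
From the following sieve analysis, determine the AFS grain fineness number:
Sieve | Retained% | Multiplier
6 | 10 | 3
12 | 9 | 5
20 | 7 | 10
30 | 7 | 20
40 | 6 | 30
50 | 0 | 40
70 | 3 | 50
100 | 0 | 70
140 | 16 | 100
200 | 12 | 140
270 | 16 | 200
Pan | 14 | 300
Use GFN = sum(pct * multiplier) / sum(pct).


Formula: GFN = sum(pct * multiplier) / sum(pct)
sum(pct * multiplier) = 11295
sum(pct) = 100
GFN = 11295 / 100 = 112.95

112.95


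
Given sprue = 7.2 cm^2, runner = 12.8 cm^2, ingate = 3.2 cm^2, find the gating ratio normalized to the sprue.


Sprue:Runner:Ingate = 1 : 12.8/7.2 : 3.2/7.2 = 1:1.78:0.44

Answer: 1:1.78:0.44


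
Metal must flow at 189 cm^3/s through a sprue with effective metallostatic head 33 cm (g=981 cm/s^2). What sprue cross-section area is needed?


Formula: v = sqrt(2*g*h), A = Q/v
Velocity: v = sqrt(2 * 981 * 33) = sqrt(64746) = 254.4524 cm/s
Sprue area: A = Q / v = 189 / 254.4524 = 0.7428 cm^2

Answer: 0.7428 cm^2


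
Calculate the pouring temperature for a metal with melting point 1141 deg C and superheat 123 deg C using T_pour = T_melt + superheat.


Formula: T_pour = T_melt + Superheat
T_pour = 1141 + 123 = 1264 deg C

Answer: 1264 deg C


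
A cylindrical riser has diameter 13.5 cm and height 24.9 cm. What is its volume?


Formula: V = pi * (D/2)^2 * H  (cylinder volume)
Radius = D/2 = 13.5/2 = 6.75 cm
V = pi * 6.75^2 * 24.9 = 3564.1565 cm^3

Answer: 3564.1565 cm^3


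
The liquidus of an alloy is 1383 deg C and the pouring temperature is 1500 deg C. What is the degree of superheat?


Formula: Superheat = T_pour - T_melt
Superheat = 1500 - 1383 = 117 deg C

Answer: 117 deg C


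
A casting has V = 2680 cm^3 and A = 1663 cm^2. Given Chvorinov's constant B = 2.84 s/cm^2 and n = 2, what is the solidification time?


Formula: t_s = B * (V/A)^n  (Chvorinov's rule, n=2)
Modulus M = V/A = 2680/1663 = 1.611545 cm
M^2 = 1.611545^2 = 2.597077 cm^2
t_s = 2.84 * 2.597077 = 7.3757 s

7.3757 s


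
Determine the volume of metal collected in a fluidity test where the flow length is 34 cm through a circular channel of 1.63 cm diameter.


Formula: V = pi * (d/2)^2 * L  (cylinder volume)
Radius = 1.63/2 = 0.815 cm
V = pi * 0.815^2 * 34 = 70.9486 cm^3

Answer: 70.9486 cm^3


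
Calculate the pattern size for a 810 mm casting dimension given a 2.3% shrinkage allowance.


Formula: L_pattern = L_casting * (1 + shrinkage_rate/100)
Shrinkage factor = 1 + 2.3/100 = 1.023
L_pattern = 810 mm * 1.023 = 828.6300 mm

Answer: 828.6300 mm


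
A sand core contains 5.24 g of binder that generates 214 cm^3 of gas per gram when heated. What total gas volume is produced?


Formula: V_gas = W_binder * gas_evolution_rate
V = 5.24 g * 214 cm^3/g = 1121.3600 cm^3

Answer: 1121.3600 cm^3


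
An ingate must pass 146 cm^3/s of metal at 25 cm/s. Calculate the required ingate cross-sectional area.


Formula: A_ingate = Q / v  (continuity equation)
A = 146 cm^3/s / 25 cm/s = 5.8400 cm^2


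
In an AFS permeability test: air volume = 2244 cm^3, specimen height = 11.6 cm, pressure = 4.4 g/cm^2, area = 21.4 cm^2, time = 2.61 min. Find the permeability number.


Formula: Permeability Number P = (V * H) / (p * A * t)
Numerator: V * H = 2244 * 11.6 = 26030.4
Denominator: p * A * t = 4.4 * 21.4 * 2.61 = 245.7576
P = 26030.4 / 245.7576 = 105.9190

Answer: 105.9190


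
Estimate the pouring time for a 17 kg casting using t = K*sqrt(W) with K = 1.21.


Formula: t = K * sqrt(W)
sqrt(W) = sqrt(17) = 4.12311
t = 1.21 * 4.12311 = 4.9890 s

Final answer: 4.9890 s


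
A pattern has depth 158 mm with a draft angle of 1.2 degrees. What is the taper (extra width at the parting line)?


Formula: taper = depth * tan(draft_angle)
tan(1.2 deg) = 0.0209470
taper = 158 mm * 0.0209470 = 3.3096 mm

Final answer: 3.3096 mm


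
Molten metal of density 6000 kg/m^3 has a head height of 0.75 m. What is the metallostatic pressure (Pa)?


Formula: P = rho * g * h
rho * g = 6000 * 9.81 = 58860.0 N/m^3
P = 58860.0 * 0.75 = 44145.0000 Pa

Answer: 44145.0000 Pa


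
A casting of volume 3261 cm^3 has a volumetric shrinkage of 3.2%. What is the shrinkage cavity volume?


Formula: V_shrink = V_casting * shrinkage_pct / 100
V_shrink = 3261 cm^3 * 3.2 / 100 = 104.3520 cm^3


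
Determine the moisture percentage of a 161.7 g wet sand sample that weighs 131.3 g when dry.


Formula: MC = (W_wet - W_dry) / W_wet * 100
Water mass = 161.7 - 131.3 = 30.4 g
MC = 30.4 / 161.7 * 100 = 18.8002%

Final answer: 18.8002%


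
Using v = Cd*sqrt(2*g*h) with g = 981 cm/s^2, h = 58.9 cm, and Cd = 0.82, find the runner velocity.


Formula: v = Cd * sqrt(2 * g * h)  (Torricelli with discharge coefficient)
2*g*h = 2 * 981 * 58.9 = 115561.8 cm^2/s^2
sqrt(115561.8) = 339.94382 cm/s
v = 0.82 * 339.94382 = 278.7539 cm/s

278.7539 cm/s


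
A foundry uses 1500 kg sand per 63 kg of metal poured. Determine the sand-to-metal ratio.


Formula: Sand-to-Metal Ratio = W_sand / W_metal
Ratio = 1500 kg / 63 kg = 23.8095

Answer: 23.8095


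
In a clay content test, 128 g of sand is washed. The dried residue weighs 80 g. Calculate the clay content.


Formula: Clay% = (W_total - W_washed) / W_total * 100
Clay mass = 128 - 80 = 48 g
Clay% = 48 / 128 * 100 = 37.5000%

37.5000%


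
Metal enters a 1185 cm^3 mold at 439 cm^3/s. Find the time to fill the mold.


Formula: t_fill = V_mold / Q_flow
t = 1185 cm^3 / 439 cm^3/s = 2.6993 s

2.6993 s


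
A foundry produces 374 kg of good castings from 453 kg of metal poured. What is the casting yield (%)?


Formula: Casting Yield = (W_good / W_total) * 100
Yield = (374 kg / 453 kg) * 100 = 82.5607%

Final answer: 82.5607%


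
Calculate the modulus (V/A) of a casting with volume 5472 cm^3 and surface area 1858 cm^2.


Formula: Casting Modulus M = V / A
M = 5472 cm^3 / 1858 cm^2 = 2.9451 cm

2.9451 cm


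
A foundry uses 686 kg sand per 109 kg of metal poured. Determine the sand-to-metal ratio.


Formula: Sand-to-Metal Ratio = W_sand / W_metal
Ratio = 686 kg / 109 kg = 6.2936

6.2936


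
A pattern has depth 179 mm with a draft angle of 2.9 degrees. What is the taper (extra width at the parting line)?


Formula: taper = depth * tan(draft_angle)
tan(2.9 deg) = 0.0506578
taper = 179 mm * 0.0506578 = 9.0677 mm

9.0677 mm


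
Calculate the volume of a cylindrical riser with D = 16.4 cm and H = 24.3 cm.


Formula: V = pi * (D/2)^2 * H  (cylinder volume)
Radius = D/2 = 16.4/2 = 8.2 cm
V = pi * 8.2^2 * 24.3 = 5133.1488 cm^3

5133.1488 cm^3


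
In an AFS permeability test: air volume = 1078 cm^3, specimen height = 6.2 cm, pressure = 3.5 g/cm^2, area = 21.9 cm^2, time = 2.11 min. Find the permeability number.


Formula: Permeability Number P = (V * H) / (p * A * t)
Numerator: V * H = 1078 * 6.2 = 6683.6
Denominator: p * A * t = 3.5 * 21.9 * 2.11 = 161.7315
P = 6683.6 / 161.7315 = 41.3253

Answer: 41.3253


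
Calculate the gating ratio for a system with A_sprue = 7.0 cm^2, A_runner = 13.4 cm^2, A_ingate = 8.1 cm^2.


Sprue:Runner:Ingate = 1 : 13.4/7.0 : 8.1/7.0 = 1:1.91:1.16

Final answer: 1:1.91:1.16


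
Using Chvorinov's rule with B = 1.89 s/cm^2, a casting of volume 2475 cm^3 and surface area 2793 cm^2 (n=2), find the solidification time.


Formula: t_s = B * (V/A)^n  (Chvorinov's rule, n=2)
Modulus M = V/A = 2475/2793 = 0.886144 cm
M^2 = 0.886144^2 = 0.785251 cm^2
t_s = 1.89 * 0.785251 = 1.4841 s

Answer: 1.4841 s


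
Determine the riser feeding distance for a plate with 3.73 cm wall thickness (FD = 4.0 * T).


Formula: FD = 4.0 * T  (riser feeding-distance rule)
FD = 4.0 * 3.73 cm = 14.9200 cm

Answer: 14.9200 cm


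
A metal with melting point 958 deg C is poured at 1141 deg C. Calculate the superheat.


Formula: Superheat = T_pour - T_melt
Superheat = 1141 - 958 = 183 deg C

Final answer: 183 deg C


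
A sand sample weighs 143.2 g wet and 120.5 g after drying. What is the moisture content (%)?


Formula: MC = (W_wet - W_dry) / W_wet * 100
Water mass = 143.2 - 120.5 = 22.7 g
MC = 22.7 / 143.2 * 100 = 15.8520%

Answer: 15.8520%


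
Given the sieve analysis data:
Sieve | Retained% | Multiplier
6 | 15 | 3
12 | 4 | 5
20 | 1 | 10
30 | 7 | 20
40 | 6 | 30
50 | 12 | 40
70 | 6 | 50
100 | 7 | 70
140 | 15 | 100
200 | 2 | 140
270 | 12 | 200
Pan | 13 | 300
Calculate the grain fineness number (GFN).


Formula: GFN = sum(pct * multiplier) / sum(pct)
sum(pct * multiplier) = 9745
sum(pct) = 100
GFN = 9745 / 100 = 97.45

Answer: 97.45


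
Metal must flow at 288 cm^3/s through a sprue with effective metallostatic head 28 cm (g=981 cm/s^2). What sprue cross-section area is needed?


Formula: v = sqrt(2*g*h), A = Q/v
Velocity: v = sqrt(2 * 981 * 28) = sqrt(54936) = 234.3843 cm/s
Sprue area: A = Q / v = 288 / 234.3843 = 1.2288 cm^2

1.2288 cm^2


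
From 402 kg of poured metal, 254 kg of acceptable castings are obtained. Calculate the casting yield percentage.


Formula: Casting Yield = (W_good / W_total) * 100
Yield = (254 kg / 402 kg) * 100 = 63.1841%

Final answer: 63.1841%


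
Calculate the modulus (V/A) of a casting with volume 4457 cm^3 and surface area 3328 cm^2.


Formula: Casting Modulus M = V / A
M = 4457 cm^3 / 3328 cm^2 = 1.3392 cm

Answer: 1.3392 cm


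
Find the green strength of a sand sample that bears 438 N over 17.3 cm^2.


Formula: Compressive Strength = Force / Area
Strength = 438 N / 17.3 cm^2 = 25.3179 N/cm^2

25.3179 N/cm^2


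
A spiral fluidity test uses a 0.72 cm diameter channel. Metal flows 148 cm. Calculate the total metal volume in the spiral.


Formula: V = pi * (d/2)^2 * L  (cylinder volume)
Radius = 0.72/2 = 0.36 cm
V = pi * 0.36^2 * 148 = 60.2583 cm^3

60.2583 cm^3


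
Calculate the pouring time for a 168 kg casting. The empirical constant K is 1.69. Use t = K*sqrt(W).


Formula: t = K * sqrt(W)
sqrt(W) = sqrt(168) = 12.96148
t = 1.69 * 12.96148 = 21.9049 s


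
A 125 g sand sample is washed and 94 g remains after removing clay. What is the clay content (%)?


Formula: Clay% = (W_total - W_washed) / W_total * 100
Clay mass = 125 - 94 = 31 g
Clay% = 31 / 125 * 100 = 24.8000%

Final answer: 24.8000%


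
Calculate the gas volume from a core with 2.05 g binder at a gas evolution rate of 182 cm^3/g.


Formula: V_gas = W_binder * gas_evolution_rate
V = 2.05 g * 182 cm^3/g = 373.1000 cm^3

Final answer: 373.1000 cm^3


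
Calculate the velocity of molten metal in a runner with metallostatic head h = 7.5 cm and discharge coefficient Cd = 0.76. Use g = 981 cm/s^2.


Formula: v = Cd * sqrt(2 * g * h)  (Torricelli with discharge coefficient)
2*g*h = 2 * 981 * 7.5 = 14715.0 cm^2/s^2
sqrt(14715.0) = 121.30540 cm/s
v = 0.76 * 121.30540 = 92.1921 cm/s

Final answer: 92.1921 cm/s


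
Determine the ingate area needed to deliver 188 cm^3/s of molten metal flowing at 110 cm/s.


Formula: A_ingate = Q / v  (continuity equation)
A = 188 cm^3/s / 110 cm/s = 1.7091 cm^2


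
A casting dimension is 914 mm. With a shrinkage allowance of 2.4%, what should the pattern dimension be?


Formula: L_pattern = L_casting * (1 + shrinkage_rate/100)
Shrinkage factor = 1 + 2.4/100 = 1.024
L_pattern = 914 mm * 1.024 = 935.9360 mm

935.9360 mm


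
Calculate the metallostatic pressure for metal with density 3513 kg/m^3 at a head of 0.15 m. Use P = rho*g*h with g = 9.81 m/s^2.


Formula: P = rho * g * h
rho * g = 3513 * 9.81 = 34462.53 N/m^3
P = 34462.53 * 0.15 = 5169.3795 Pa

Answer: 5169.3795 Pa


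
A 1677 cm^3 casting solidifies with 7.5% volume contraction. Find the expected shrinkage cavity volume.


Formula: V_shrink = V_casting * shrinkage_pct / 100
V_shrink = 1677 cm^3 * 7.5 / 100 = 125.7750 cm^3


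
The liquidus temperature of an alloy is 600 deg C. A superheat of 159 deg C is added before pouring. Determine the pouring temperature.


Formula: T_pour = T_melt + Superheat
T_pour = 600 + 159 = 759 deg C


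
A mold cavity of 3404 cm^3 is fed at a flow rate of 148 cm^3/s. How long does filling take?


Formula: t_fill = V_mold / Q_flow
t = 3404 cm^3 / 148 cm^3/s = 23.0000 s

23.0000 s


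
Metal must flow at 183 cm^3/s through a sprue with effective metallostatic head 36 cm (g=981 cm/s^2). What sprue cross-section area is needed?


Formula: v = sqrt(2*g*h), A = Q/v
Velocity: v = sqrt(2 * 981 * 36) = sqrt(70632) = 265.7668 cm/s
Sprue area: A = Q / v = 183 / 265.7668 = 0.6886 cm^2

0.6886 cm^2


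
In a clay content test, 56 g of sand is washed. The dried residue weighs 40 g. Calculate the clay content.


Formula: Clay% = (W_total - W_washed) / W_total * 100
Clay mass = 56 - 40 = 16 g
Clay% = 16 / 56 * 100 = 28.5714%

28.5714%


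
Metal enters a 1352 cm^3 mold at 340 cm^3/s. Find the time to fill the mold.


Formula: t_fill = V_mold / Q_flow
t = 1352 cm^3 / 340 cm^3/s = 3.9765 s

3.9765 s


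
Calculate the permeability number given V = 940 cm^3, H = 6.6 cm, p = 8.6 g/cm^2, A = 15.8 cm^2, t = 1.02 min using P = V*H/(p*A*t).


Formula: Permeability Number P = (V * H) / (p * A * t)
Numerator: V * H = 940 * 6.6 = 6204.0
Denominator: p * A * t = 8.6 * 15.8 * 1.02 = 138.5976
P = 6204.0 / 138.5976 = 44.7627

44.7627


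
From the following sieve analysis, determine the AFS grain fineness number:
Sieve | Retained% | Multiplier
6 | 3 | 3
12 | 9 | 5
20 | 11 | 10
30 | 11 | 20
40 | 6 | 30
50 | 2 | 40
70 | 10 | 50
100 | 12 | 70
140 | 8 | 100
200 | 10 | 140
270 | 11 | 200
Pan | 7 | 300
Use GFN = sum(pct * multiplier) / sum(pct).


Formula: GFN = sum(pct * multiplier) / sum(pct)
sum(pct * multiplier) = 8484
sum(pct) = 100
GFN = 8484 / 100 = 84.84

Answer: 84.84


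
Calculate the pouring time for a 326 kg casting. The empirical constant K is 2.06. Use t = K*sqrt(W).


Formula: t = K * sqrt(W)
sqrt(W) = sqrt(326) = 18.05547
t = 2.06 * 18.05547 = 37.1943 s


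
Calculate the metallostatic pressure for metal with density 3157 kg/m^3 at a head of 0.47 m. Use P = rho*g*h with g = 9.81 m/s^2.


Formula: P = rho * g * h
rho * g = 3157 * 9.81 = 30970.17 N/m^3
P = 30970.17 * 0.47 = 14555.9799 Pa

14555.9799 Pa


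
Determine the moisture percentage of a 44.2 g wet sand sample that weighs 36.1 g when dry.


Formula: MC = (W_wet - W_dry) / W_wet * 100
Water mass = 44.2 - 36.1 = 8.1 g
MC = 8.1 / 44.2 * 100 = 18.3258%

Answer: 18.3258%


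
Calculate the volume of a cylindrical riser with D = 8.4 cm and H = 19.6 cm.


Formula: V = pi * (D/2)^2 * H  (cylinder volume)
Radius = D/2 = 8.4/2 = 4.2 cm
V = pi * 4.2^2 * 19.6 = 1086.1868 cm^3

1086.1868 cm^3


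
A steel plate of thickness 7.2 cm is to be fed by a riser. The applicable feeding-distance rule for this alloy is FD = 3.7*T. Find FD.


Formula: FD = 3.7 * T  (riser feeding-distance rule)
FD = 3.7 * 7.2 cm = 26.6400 cm

26.6400 cm


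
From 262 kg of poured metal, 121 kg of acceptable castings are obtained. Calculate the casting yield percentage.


Formula: Casting Yield = (W_good / W_total) * 100
Yield = (121 kg / 262 kg) * 100 = 46.1832%

Answer: 46.1832%


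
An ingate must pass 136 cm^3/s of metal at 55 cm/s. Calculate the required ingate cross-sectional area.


Formula: A_ingate = Q / v  (continuity equation)
A = 136 cm^3/s / 55 cm/s = 2.4727 cm^2

Final answer: 2.4727 cm^2


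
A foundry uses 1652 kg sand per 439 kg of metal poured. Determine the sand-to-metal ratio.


Formula: Sand-to-Metal Ratio = W_sand / W_metal
Ratio = 1652 kg / 439 kg = 3.7631


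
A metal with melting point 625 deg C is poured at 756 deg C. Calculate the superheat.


Formula: Superheat = T_pour - T_melt
Superheat = 756 - 625 = 131 deg C


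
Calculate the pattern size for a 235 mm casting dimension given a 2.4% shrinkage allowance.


Formula: L_pattern = L_casting * (1 + shrinkage_rate/100)
Shrinkage factor = 1 + 2.4/100 = 1.024
L_pattern = 235 mm * 1.024 = 240.6400 mm

Final answer: 240.6400 mm


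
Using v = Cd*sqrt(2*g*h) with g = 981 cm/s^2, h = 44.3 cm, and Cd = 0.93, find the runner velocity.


Formula: v = Cd * sqrt(2 * g * h)  (Torricelli with discharge coefficient)
2*g*h = 2 * 981 * 44.3 = 86916.6 cm^2/s^2
sqrt(86916.6) = 294.81621 cm/s
v = 0.93 * 294.81621 = 274.1791 cm/s

Answer: 274.1791 cm/s


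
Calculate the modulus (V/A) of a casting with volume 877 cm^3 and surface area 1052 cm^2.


Formula: Casting Modulus M = V / A
M = 877 cm^3 / 1052 cm^2 = 0.8337 cm

0.8337 cm


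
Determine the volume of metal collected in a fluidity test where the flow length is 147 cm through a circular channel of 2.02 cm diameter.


Formula: V = pi * (d/2)^2 * L  (cylinder volume)
Radius = 2.02/2 = 1.01 cm
V = pi * 1.01^2 * 147 = 471.0966 cm^3


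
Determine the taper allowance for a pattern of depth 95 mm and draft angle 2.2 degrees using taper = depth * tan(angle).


Formula: taper = depth * tan(draft_angle)
tan(2.2 deg) = 0.0384161
taper = 95 mm * 0.0384161 = 3.6495 mm

Final answer: 3.6495 mm


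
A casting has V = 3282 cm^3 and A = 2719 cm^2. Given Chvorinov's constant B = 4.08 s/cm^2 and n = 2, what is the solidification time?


Formula: t_s = B * (V/A)^n  (Chvorinov's rule, n=2)
Modulus M = V/A = 3282/2719 = 1.207061 cm
M^2 = 1.207061^2 = 1.456996 cm^2
t_s = 4.08 * 1.456996 = 5.9445 s

5.9445 s


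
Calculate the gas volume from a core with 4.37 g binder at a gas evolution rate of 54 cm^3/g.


Formula: V_gas = W_binder * gas_evolution_rate
V = 4.37 g * 54 cm^3/g = 235.9800 cm^3

235.9800 cm^3


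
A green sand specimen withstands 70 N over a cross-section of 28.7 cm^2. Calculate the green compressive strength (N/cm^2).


Formula: Compressive Strength = Force / Area
Strength = 70 N / 28.7 cm^2 = 2.4390 N/cm^2

Answer: 2.4390 N/cm^2


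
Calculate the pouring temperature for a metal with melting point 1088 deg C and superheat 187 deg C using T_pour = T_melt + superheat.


Formula: T_pour = T_melt + Superheat
T_pour = 1088 + 187 = 1275 deg C

1275 deg C


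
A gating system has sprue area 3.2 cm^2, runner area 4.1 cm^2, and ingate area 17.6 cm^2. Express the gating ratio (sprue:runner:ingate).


Sprue:Runner:Ingate = 1 : 4.1/3.2 : 17.6/3.2 = 1:1.28:5.50

Final answer: 1:1.28:5.50


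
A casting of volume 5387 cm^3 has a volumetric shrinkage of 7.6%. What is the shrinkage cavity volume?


Formula: V_shrink = V_casting * shrinkage_pct / 100
V_shrink = 5387 cm^3 * 7.6 / 100 = 409.4120 cm^3

Final answer: 409.4120 cm^3


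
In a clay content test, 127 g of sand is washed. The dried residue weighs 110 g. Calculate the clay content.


Formula: Clay% = (W_total - W_washed) / W_total * 100
Clay mass = 127 - 110 = 17 g
Clay% = 17 / 127 * 100 = 13.3858%


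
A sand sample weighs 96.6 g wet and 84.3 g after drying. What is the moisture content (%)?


Formula: MC = (W_wet - W_dry) / W_wet * 100
Water mass = 96.6 - 84.3 = 12.3 g
MC = 12.3 / 96.6 * 100 = 12.7329%


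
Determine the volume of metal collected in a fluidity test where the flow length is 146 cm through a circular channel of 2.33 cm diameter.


Formula: V = pi * (d/2)^2 * L  (cylinder volume)
Radius = 2.33/2 = 1.165 cm
V = pi * 1.165^2 * 146 = 622.5218 cm^3

Final answer: 622.5218 cm^3


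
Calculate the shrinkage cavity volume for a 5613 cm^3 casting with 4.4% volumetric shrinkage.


Formula: V_shrink = V_casting * shrinkage_pct / 100
V_shrink = 5613 cm^3 * 4.4 / 100 = 246.9720 cm^3


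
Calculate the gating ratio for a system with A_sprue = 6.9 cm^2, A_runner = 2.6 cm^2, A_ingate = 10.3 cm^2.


Sprue:Runner:Ingate = 1 : 2.6/6.9 : 10.3/6.9 = 1:0.38:1.49


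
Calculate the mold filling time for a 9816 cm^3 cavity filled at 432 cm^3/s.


Formula: t_fill = V_mold / Q_flow
t = 9816 cm^3 / 432 cm^3/s = 22.7222 s

Answer: 22.7222 s


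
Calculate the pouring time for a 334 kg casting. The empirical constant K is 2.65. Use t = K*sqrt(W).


Formula: t = K * sqrt(W)
sqrt(W) = sqrt(334) = 18.27567
t = 2.65 * 18.27567 = 48.4305 s


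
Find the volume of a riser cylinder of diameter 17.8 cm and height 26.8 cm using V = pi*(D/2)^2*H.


Formula: V = pi * (D/2)^2 * H  (cylinder volume)
Radius = D/2 = 17.8/2 = 8.9 cm
V = pi * 8.9^2 * 26.8 = 6669.0608 cm^3

Answer: 6669.0608 cm^3


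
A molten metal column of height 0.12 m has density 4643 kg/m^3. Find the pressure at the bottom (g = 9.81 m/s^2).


Formula: P = rho * g * h
rho * g = 4643 * 9.81 = 45547.83 N/m^3
P = 45547.83 * 0.12 = 5465.7396 Pa


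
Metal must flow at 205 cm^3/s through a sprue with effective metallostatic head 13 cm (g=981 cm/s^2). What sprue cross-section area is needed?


Formula: v = sqrt(2*g*h), A = Q/v
Velocity: v = sqrt(2 * 981 * 13) = sqrt(25506) = 159.7060 cm/s
Sprue area: A = Q / v = 205 / 159.7060 = 1.2836 cm^2

Answer: 1.2836 cm^2


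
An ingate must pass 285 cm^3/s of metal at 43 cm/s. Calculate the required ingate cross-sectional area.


Formula: A_ingate = Q / v  (continuity equation)
A = 285 cm^3/s / 43 cm/s = 6.6279 cm^2


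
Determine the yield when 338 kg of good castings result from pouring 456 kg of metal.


Formula: Casting Yield = (W_good / W_total) * 100
Yield = (338 kg / 456 kg) * 100 = 74.1228%


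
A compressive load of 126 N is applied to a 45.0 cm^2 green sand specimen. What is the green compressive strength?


Formula: Compressive Strength = Force / Area
Strength = 126 N / 45.0 cm^2 = 2.8000 N/cm^2


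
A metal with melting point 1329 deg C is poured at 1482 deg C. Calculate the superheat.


Formula: Superheat = T_pour - T_melt
Superheat = 1482 - 1329 = 153 deg C


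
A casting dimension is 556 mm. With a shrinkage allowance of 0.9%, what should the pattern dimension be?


Formula: L_pattern = L_casting * (1 + shrinkage_rate/100)
Shrinkage factor = 1 + 0.9/100 = 1.009
L_pattern = 556 mm * 1.009 = 561.0040 mm

Answer: 561.0040 mm


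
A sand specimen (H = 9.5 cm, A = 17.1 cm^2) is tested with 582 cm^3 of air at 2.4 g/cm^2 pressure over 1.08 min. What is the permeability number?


Formula: Permeability Number P = (V * H) / (p * A * t)
Numerator: V * H = 582 * 9.5 = 5529.0
Denominator: p * A * t = 2.4 * 17.1 * 1.08 = 44.3232
P = 5529.0 / 44.3232 = 124.7428


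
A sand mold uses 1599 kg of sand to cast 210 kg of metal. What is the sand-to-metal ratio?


Formula: Sand-to-Metal Ratio = W_sand / W_metal
Ratio = 1599 kg / 210 kg = 7.6143


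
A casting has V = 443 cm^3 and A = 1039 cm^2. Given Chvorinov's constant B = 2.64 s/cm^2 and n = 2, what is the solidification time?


Formula: t_s = B * (V/A)^n  (Chvorinov's rule, n=2)
Modulus M = V/A = 443/1039 = 0.426372 cm
M^2 = 0.426372^2 = 0.181793 cm^2
t_s = 2.64 * 0.181793 = 0.4799 s

Answer: 0.4799 s
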